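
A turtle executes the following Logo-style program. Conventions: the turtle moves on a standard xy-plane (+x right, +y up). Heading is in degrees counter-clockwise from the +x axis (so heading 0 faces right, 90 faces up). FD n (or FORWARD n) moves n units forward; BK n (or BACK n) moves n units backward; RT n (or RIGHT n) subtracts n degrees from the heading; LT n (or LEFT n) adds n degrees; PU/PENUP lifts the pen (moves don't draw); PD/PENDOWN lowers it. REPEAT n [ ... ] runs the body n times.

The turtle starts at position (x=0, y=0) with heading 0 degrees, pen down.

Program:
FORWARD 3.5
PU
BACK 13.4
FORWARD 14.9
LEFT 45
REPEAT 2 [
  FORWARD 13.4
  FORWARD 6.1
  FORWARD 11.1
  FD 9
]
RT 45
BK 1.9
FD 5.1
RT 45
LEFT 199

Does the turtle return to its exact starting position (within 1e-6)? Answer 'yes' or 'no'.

Executing turtle program step by step:
Start: pos=(0,0), heading=0, pen down
FD 3.5: (0,0) -> (3.5,0) [heading=0, draw]
PU: pen up
BK 13.4: (3.5,0) -> (-9.9,0) [heading=0, move]
FD 14.9: (-9.9,0) -> (5,0) [heading=0, move]
LT 45: heading 0 -> 45
REPEAT 2 [
  -- iteration 1/2 --
  FD 13.4: (5,0) -> (14.475,9.475) [heading=45, move]
  FD 6.1: (14.475,9.475) -> (18.789,13.789) [heading=45, move]
  FD 11.1: (18.789,13.789) -> (26.637,21.637) [heading=45, move]
  FD 9: (26.637,21.637) -> (33.001,28.001) [heading=45, move]
  -- iteration 2/2 --
  FD 13.4: (33.001,28.001) -> (42.477,37.477) [heading=45, move]
  FD 6.1: (42.477,37.477) -> (46.79,41.79) [heading=45, move]
  FD 11.1: (46.79,41.79) -> (54.639,49.639) [heading=45, move]
  FD 9: (54.639,49.639) -> (61.003,56.003) [heading=45, move]
]
RT 45: heading 45 -> 0
BK 1.9: (61.003,56.003) -> (59.103,56.003) [heading=0, move]
FD 5.1: (59.103,56.003) -> (64.203,56.003) [heading=0, move]
RT 45: heading 0 -> 315
LT 199: heading 315 -> 154
Final: pos=(64.203,56.003), heading=154, 1 segment(s) drawn

Start position: (0, 0)
Final position: (64.203, 56.003)
Distance = 85.196; >= 1e-6 -> NOT closed

Answer: no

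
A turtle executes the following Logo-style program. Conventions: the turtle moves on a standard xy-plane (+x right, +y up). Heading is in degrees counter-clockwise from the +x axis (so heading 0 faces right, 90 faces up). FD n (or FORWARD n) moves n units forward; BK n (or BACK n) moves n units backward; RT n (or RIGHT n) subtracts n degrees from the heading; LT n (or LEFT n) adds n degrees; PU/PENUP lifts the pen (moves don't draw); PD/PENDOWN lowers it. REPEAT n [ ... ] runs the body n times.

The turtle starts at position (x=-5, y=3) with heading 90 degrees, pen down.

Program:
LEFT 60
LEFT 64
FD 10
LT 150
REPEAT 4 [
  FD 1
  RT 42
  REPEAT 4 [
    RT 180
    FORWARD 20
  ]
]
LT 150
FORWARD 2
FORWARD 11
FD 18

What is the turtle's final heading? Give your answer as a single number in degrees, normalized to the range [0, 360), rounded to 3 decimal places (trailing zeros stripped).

Executing turtle program step by step:
Start: pos=(-5,3), heading=90, pen down
LT 60: heading 90 -> 150
LT 64: heading 150 -> 214
FD 10: (-5,3) -> (-13.29,-2.592) [heading=214, draw]
LT 150: heading 214 -> 4
REPEAT 4 [
  -- iteration 1/4 --
  FD 1: (-13.29,-2.592) -> (-12.293,-2.522) [heading=4, draw]
  RT 42: heading 4 -> 322
  REPEAT 4 [
    -- iteration 1/4 --
    RT 180: heading 322 -> 142
    FD 20: (-12.293,-2.522) -> (-28.053,9.791) [heading=142, draw]
    -- iteration 2/4 --
    RT 180: heading 142 -> 322
    FD 20: (-28.053,9.791) -> (-12.293,-2.522) [heading=322, draw]
    -- iteration 3/4 --
    RT 180: heading 322 -> 142
    FD 20: (-12.293,-2.522) -> (-28.053,9.791) [heading=142, draw]
    -- iteration 4/4 --
    RT 180: heading 142 -> 322
    FD 20: (-28.053,9.791) -> (-12.293,-2.522) [heading=322, draw]
  ]
  -- iteration 2/4 --
  FD 1: (-12.293,-2.522) -> (-11.505,-3.138) [heading=322, draw]
  RT 42: heading 322 -> 280
  REPEAT 4 [
    -- iteration 1/4 --
    RT 180: heading 280 -> 100
    FD 20: (-11.505,-3.138) -> (-14.978,16.558) [heading=100, draw]
    -- iteration 2/4 --
    RT 180: heading 100 -> 280
    FD 20: (-14.978,16.558) -> (-11.505,-3.138) [heading=280, draw]
    -- iteration 3/4 --
    RT 180: heading 280 -> 100
    FD 20: (-11.505,-3.138) -> (-14.978,16.558) [heading=100, draw]
    -- iteration 4/4 --
    RT 180: heading 100 -> 280
    FD 20: (-14.978,16.558) -> (-11.505,-3.138) [heading=280, draw]
  ]
  -- iteration 3/4 --
  FD 1: (-11.505,-3.138) -> (-11.331,-4.123) [heading=280, draw]
  RT 42: heading 280 -> 238
  REPEAT 4 [
    -- iteration 1/4 --
    RT 180: heading 238 -> 58
    FD 20: (-11.331,-4.123) -> (-0.733,12.838) [heading=58, draw]
    -- iteration 2/4 --
    RT 180: heading 58 -> 238
    FD 20: (-0.733,12.838) -> (-11.331,-4.123) [heading=238, draw]
    -- iteration 3/4 --
    RT 180: heading 238 -> 58
    FD 20: (-11.331,-4.123) -> (-0.733,12.838) [heading=58, draw]
    -- iteration 4/4 --
    RT 180: heading 58 -> 238
    FD 20: (-0.733,12.838) -> (-11.331,-4.123) [heading=238, draw]
  ]
  -- iteration 4/4 --
  FD 1: (-11.331,-4.123) -> (-11.861,-4.971) [heading=238, draw]
  RT 42: heading 238 -> 196
  REPEAT 4 [
    -- iteration 1/4 --
    RT 180: heading 196 -> 16
    FD 20: (-11.861,-4.971) -> (7.364,0.542) [heading=16, draw]
    -- iteration 2/4 --
    RT 180: heading 16 -> 196
    FD 20: (7.364,0.542) -> (-11.861,-4.971) [heading=196, draw]
    -- iteration 3/4 --
    RT 180: heading 196 -> 16
    FD 20: (-11.861,-4.971) -> (7.364,0.542) [heading=16, draw]
    -- iteration 4/4 --
    RT 180: heading 16 -> 196
    FD 20: (7.364,0.542) -> (-11.861,-4.971) [heading=196, draw]
  ]
]
LT 150: heading 196 -> 346
FD 2: (-11.861,-4.971) -> (-9.92,-5.455) [heading=346, draw]
FD 11: (-9.92,-5.455) -> (0.753,-8.116) [heading=346, draw]
FD 18: (0.753,-8.116) -> (18.218,-12.47) [heading=346, draw]
Final: pos=(18.218,-12.47), heading=346, 24 segment(s) drawn

Answer: 346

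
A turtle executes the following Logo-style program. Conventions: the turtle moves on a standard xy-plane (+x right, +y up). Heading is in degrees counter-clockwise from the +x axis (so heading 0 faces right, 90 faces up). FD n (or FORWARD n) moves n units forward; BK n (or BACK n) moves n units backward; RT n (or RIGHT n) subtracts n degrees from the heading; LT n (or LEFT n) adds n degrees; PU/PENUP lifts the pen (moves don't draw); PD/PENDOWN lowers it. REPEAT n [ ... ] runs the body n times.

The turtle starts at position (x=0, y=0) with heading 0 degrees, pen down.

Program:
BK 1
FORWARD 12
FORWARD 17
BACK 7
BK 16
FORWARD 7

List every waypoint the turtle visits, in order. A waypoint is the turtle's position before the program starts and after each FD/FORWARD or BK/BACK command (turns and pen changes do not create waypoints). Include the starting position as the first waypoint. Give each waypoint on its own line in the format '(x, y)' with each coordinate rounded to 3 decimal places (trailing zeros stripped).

Executing turtle program step by step:
Start: pos=(0,0), heading=0, pen down
BK 1: (0,0) -> (-1,0) [heading=0, draw]
FD 12: (-1,0) -> (11,0) [heading=0, draw]
FD 17: (11,0) -> (28,0) [heading=0, draw]
BK 7: (28,0) -> (21,0) [heading=0, draw]
BK 16: (21,0) -> (5,0) [heading=0, draw]
FD 7: (5,0) -> (12,0) [heading=0, draw]
Final: pos=(12,0), heading=0, 6 segment(s) drawn
Waypoints (7 total):
(0, 0)
(-1, 0)
(11, 0)
(28, 0)
(21, 0)
(5, 0)
(12, 0)

Answer: (0, 0)
(-1, 0)
(11, 0)
(28, 0)
(21, 0)
(5, 0)
(12, 0)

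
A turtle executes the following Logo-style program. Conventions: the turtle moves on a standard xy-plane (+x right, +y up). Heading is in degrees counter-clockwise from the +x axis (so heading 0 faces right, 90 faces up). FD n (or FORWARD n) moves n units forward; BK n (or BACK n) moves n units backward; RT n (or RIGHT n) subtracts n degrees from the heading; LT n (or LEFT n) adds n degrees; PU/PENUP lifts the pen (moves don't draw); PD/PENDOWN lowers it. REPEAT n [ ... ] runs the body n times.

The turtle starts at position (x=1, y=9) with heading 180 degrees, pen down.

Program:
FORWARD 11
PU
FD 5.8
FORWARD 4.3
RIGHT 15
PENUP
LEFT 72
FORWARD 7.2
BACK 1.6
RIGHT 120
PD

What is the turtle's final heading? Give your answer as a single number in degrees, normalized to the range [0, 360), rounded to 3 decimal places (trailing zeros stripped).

Executing turtle program step by step:
Start: pos=(1,9), heading=180, pen down
FD 11: (1,9) -> (-10,9) [heading=180, draw]
PU: pen up
FD 5.8: (-10,9) -> (-15.8,9) [heading=180, move]
FD 4.3: (-15.8,9) -> (-20.1,9) [heading=180, move]
RT 15: heading 180 -> 165
PU: pen up
LT 72: heading 165 -> 237
FD 7.2: (-20.1,9) -> (-24.021,2.962) [heading=237, move]
BK 1.6: (-24.021,2.962) -> (-23.15,4.303) [heading=237, move]
RT 120: heading 237 -> 117
PD: pen down
Final: pos=(-23.15,4.303), heading=117, 1 segment(s) drawn

Answer: 117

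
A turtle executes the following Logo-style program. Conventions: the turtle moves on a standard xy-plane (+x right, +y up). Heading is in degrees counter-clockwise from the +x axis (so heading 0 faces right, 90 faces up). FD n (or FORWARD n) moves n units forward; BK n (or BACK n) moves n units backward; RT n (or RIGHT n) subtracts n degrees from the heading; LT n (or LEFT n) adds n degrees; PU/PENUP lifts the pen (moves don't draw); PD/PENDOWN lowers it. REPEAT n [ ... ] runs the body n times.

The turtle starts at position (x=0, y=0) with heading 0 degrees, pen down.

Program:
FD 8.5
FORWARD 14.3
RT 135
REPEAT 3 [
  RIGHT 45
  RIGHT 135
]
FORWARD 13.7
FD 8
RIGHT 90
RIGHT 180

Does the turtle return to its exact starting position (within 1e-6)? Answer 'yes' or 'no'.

Executing turtle program step by step:
Start: pos=(0,0), heading=0, pen down
FD 8.5: (0,0) -> (8.5,0) [heading=0, draw]
FD 14.3: (8.5,0) -> (22.8,0) [heading=0, draw]
RT 135: heading 0 -> 225
REPEAT 3 [
  -- iteration 1/3 --
  RT 45: heading 225 -> 180
  RT 135: heading 180 -> 45
  -- iteration 2/3 --
  RT 45: heading 45 -> 0
  RT 135: heading 0 -> 225
  -- iteration 3/3 --
  RT 45: heading 225 -> 180
  RT 135: heading 180 -> 45
]
FD 13.7: (22.8,0) -> (32.487,9.687) [heading=45, draw]
FD 8: (32.487,9.687) -> (38.144,15.344) [heading=45, draw]
RT 90: heading 45 -> 315
RT 180: heading 315 -> 135
Final: pos=(38.144,15.344), heading=135, 4 segment(s) drawn

Start position: (0, 0)
Final position: (38.144, 15.344)
Distance = 41.115; >= 1e-6 -> NOT closed

Answer: no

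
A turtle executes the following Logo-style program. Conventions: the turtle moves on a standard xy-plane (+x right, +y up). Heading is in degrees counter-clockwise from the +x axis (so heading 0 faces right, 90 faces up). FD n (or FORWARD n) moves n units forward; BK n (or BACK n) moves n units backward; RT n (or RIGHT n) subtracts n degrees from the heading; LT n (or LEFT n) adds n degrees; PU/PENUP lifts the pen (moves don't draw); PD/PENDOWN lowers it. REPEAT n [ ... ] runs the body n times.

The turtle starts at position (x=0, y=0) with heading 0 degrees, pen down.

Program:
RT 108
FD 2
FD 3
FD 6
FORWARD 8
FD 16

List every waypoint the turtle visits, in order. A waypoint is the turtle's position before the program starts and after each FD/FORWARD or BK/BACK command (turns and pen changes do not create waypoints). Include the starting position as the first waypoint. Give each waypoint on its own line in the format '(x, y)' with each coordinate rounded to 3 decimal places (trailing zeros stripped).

Answer: (0, 0)
(-0.618, -1.902)
(-1.545, -4.755)
(-3.399, -10.462)
(-5.871, -18.07)
(-10.816, -33.287)

Derivation:
Executing turtle program step by step:
Start: pos=(0,0), heading=0, pen down
RT 108: heading 0 -> 252
FD 2: (0,0) -> (-0.618,-1.902) [heading=252, draw]
FD 3: (-0.618,-1.902) -> (-1.545,-4.755) [heading=252, draw]
FD 6: (-1.545,-4.755) -> (-3.399,-10.462) [heading=252, draw]
FD 8: (-3.399,-10.462) -> (-5.871,-18.07) [heading=252, draw]
FD 16: (-5.871,-18.07) -> (-10.816,-33.287) [heading=252, draw]
Final: pos=(-10.816,-33.287), heading=252, 5 segment(s) drawn
Waypoints (6 total):
(0, 0)
(-0.618, -1.902)
(-1.545, -4.755)
(-3.399, -10.462)
(-5.871, -18.07)
(-10.816, -33.287)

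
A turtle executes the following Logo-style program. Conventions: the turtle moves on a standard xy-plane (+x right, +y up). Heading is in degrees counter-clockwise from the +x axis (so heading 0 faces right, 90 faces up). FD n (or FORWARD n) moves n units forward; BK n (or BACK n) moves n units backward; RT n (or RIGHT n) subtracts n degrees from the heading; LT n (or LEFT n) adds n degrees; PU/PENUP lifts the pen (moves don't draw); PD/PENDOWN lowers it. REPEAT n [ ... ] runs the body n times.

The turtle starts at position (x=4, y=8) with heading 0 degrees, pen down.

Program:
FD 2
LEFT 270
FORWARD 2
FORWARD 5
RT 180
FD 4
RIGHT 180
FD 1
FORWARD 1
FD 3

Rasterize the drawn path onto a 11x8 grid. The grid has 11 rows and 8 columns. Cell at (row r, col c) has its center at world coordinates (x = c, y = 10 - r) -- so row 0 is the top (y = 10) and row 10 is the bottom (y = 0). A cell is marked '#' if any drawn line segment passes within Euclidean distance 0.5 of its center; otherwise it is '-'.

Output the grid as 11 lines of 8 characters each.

Segment 0: (4,8) -> (6,8)
Segment 1: (6,8) -> (6,6)
Segment 2: (6,6) -> (6,1)
Segment 3: (6,1) -> (6,5)
Segment 4: (6,5) -> (6,4)
Segment 5: (6,4) -> (6,3)
Segment 6: (6,3) -> (6,0)

Answer: --------
--------
----###-
------#-
------#-
------#-
------#-
------#-
------#-
------#-
------#-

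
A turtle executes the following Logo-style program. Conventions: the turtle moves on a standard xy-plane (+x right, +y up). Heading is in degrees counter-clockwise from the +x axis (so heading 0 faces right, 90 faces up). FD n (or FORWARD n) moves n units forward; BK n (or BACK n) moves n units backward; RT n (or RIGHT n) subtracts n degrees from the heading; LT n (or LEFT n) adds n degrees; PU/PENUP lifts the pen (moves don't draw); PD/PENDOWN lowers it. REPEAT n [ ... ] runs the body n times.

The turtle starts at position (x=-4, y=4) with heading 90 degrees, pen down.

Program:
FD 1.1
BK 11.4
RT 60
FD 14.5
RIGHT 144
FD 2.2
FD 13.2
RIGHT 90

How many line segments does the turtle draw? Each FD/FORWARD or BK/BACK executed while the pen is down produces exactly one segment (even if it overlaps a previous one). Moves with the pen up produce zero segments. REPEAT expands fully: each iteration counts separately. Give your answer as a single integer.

Executing turtle program step by step:
Start: pos=(-4,4), heading=90, pen down
FD 1.1: (-4,4) -> (-4,5.1) [heading=90, draw]
BK 11.4: (-4,5.1) -> (-4,-6.3) [heading=90, draw]
RT 60: heading 90 -> 30
FD 14.5: (-4,-6.3) -> (8.557,0.95) [heading=30, draw]
RT 144: heading 30 -> 246
FD 2.2: (8.557,0.95) -> (7.663,-1.06) [heading=246, draw]
FD 13.2: (7.663,-1.06) -> (2.294,-13.119) [heading=246, draw]
RT 90: heading 246 -> 156
Final: pos=(2.294,-13.119), heading=156, 5 segment(s) drawn
Segments drawn: 5

Answer: 5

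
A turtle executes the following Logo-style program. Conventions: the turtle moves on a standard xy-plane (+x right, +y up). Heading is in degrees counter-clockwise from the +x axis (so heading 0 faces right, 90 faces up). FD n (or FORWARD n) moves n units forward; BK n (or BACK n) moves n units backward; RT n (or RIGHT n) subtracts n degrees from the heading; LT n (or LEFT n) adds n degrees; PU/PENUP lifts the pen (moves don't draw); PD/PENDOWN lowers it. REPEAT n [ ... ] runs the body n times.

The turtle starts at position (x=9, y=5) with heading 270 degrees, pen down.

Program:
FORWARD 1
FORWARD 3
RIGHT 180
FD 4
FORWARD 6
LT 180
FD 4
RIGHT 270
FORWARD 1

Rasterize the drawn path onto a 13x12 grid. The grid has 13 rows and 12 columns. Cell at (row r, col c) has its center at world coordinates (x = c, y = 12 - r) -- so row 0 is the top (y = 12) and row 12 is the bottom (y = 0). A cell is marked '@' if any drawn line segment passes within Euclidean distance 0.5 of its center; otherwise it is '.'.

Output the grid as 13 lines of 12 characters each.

Segment 0: (9,5) -> (9,4)
Segment 1: (9,4) -> (9,1)
Segment 2: (9,1) -> (9,5)
Segment 3: (9,5) -> (9,11)
Segment 4: (9,11) -> (9,7)
Segment 5: (9,7) -> (10,7)

Answer: ............
.........@..
.........@..
.........@..
.........@..
.........@@.
.........@..
.........@..
.........@..
.........@..
.........@..
.........@..
............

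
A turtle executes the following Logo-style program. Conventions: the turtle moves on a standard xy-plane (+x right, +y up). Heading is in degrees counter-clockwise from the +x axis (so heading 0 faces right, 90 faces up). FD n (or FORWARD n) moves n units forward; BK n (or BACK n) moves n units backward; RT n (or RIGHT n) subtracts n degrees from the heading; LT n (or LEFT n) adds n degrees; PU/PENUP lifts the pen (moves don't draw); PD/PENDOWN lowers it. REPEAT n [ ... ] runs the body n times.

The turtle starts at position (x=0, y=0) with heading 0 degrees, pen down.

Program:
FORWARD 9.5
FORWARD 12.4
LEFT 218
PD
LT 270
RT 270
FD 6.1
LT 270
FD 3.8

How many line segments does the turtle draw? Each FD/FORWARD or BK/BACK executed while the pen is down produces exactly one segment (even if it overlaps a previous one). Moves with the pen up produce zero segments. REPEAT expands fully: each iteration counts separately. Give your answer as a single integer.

Executing turtle program step by step:
Start: pos=(0,0), heading=0, pen down
FD 9.5: (0,0) -> (9.5,0) [heading=0, draw]
FD 12.4: (9.5,0) -> (21.9,0) [heading=0, draw]
LT 218: heading 0 -> 218
PD: pen down
LT 270: heading 218 -> 128
RT 270: heading 128 -> 218
FD 6.1: (21.9,0) -> (17.093,-3.756) [heading=218, draw]
LT 270: heading 218 -> 128
FD 3.8: (17.093,-3.756) -> (14.754,-0.761) [heading=128, draw]
Final: pos=(14.754,-0.761), heading=128, 4 segment(s) drawn
Segments drawn: 4

Answer: 4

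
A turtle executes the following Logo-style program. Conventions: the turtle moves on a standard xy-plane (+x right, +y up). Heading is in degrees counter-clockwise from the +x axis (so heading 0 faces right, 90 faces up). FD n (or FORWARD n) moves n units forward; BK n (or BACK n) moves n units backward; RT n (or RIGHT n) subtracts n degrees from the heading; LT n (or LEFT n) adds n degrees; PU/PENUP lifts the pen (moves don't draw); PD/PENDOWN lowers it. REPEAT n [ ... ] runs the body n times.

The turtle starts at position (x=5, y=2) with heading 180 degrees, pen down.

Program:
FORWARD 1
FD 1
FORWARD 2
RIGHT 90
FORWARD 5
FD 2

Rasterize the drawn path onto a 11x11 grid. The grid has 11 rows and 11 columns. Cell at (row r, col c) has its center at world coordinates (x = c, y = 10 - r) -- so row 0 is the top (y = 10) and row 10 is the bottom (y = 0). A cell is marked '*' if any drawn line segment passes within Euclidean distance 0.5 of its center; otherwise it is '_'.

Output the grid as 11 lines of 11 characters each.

Answer: ___________
_*_________
_*_________
_*_________
_*_________
_*_________
_*_________
_*_________
_*****_____
___________
___________

Derivation:
Segment 0: (5,2) -> (4,2)
Segment 1: (4,2) -> (3,2)
Segment 2: (3,2) -> (1,2)
Segment 3: (1,2) -> (1,7)
Segment 4: (1,7) -> (1,9)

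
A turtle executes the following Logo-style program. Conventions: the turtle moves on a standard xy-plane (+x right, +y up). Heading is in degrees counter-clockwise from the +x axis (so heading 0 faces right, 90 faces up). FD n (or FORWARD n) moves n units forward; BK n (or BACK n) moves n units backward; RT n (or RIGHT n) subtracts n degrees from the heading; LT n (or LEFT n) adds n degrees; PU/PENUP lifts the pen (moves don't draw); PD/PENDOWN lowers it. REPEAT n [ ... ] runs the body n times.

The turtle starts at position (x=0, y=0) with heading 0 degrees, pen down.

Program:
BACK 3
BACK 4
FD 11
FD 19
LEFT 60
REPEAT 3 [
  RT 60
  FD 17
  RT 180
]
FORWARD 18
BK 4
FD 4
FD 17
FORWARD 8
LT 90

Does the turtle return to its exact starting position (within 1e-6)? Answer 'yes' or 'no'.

Executing turtle program step by step:
Start: pos=(0,0), heading=0, pen down
BK 3: (0,0) -> (-3,0) [heading=0, draw]
BK 4: (-3,0) -> (-7,0) [heading=0, draw]
FD 11: (-7,0) -> (4,0) [heading=0, draw]
FD 19: (4,0) -> (23,0) [heading=0, draw]
LT 60: heading 0 -> 60
REPEAT 3 [
  -- iteration 1/3 --
  RT 60: heading 60 -> 0
  FD 17: (23,0) -> (40,0) [heading=0, draw]
  RT 180: heading 0 -> 180
  -- iteration 2/3 --
  RT 60: heading 180 -> 120
  FD 17: (40,0) -> (31.5,14.722) [heading=120, draw]
  RT 180: heading 120 -> 300
  -- iteration 3/3 --
  RT 60: heading 300 -> 240
  FD 17: (31.5,14.722) -> (23,0) [heading=240, draw]
  RT 180: heading 240 -> 60
]
FD 18: (23,0) -> (32,15.588) [heading=60, draw]
BK 4: (32,15.588) -> (30,12.124) [heading=60, draw]
FD 4: (30,12.124) -> (32,15.588) [heading=60, draw]
FD 17: (32,15.588) -> (40.5,30.311) [heading=60, draw]
FD 8: (40.5,30.311) -> (44.5,37.239) [heading=60, draw]
LT 90: heading 60 -> 150
Final: pos=(44.5,37.239), heading=150, 12 segment(s) drawn

Start position: (0, 0)
Final position: (44.5, 37.239)
Distance = 58.026; >= 1e-6 -> NOT closed

Answer: no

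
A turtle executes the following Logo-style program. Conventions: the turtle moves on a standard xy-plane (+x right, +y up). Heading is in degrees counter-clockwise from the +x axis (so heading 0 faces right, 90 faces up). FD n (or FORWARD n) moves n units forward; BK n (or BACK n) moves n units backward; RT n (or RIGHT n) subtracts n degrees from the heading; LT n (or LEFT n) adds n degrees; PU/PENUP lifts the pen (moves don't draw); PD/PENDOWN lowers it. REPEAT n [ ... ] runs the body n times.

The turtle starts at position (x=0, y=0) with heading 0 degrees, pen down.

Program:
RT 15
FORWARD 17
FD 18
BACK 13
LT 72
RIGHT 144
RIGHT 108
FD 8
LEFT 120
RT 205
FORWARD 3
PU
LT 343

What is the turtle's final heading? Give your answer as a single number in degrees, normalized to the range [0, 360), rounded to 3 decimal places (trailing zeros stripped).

Answer: 63

Derivation:
Executing turtle program step by step:
Start: pos=(0,0), heading=0, pen down
RT 15: heading 0 -> 345
FD 17: (0,0) -> (16.421,-4.4) [heading=345, draw]
FD 18: (16.421,-4.4) -> (33.807,-9.059) [heading=345, draw]
BK 13: (33.807,-9.059) -> (21.25,-5.694) [heading=345, draw]
LT 72: heading 345 -> 57
RT 144: heading 57 -> 273
RT 108: heading 273 -> 165
FD 8: (21.25,-5.694) -> (13.523,-3.623) [heading=165, draw]
LT 120: heading 165 -> 285
RT 205: heading 285 -> 80
FD 3: (13.523,-3.623) -> (14.044,-0.669) [heading=80, draw]
PU: pen up
LT 343: heading 80 -> 63
Final: pos=(14.044,-0.669), heading=63, 5 segment(s) drawn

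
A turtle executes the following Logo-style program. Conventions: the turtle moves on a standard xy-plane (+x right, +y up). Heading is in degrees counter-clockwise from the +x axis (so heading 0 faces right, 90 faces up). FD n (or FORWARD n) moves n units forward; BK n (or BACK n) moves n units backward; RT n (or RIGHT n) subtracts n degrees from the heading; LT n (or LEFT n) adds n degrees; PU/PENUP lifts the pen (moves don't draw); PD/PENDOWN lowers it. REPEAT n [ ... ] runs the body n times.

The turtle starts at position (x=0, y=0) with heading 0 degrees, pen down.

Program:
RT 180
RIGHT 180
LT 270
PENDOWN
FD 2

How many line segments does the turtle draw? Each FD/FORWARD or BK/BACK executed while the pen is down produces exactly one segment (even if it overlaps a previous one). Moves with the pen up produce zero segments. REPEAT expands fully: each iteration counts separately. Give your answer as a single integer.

Executing turtle program step by step:
Start: pos=(0,0), heading=0, pen down
RT 180: heading 0 -> 180
RT 180: heading 180 -> 0
LT 270: heading 0 -> 270
PD: pen down
FD 2: (0,0) -> (0,-2) [heading=270, draw]
Final: pos=(0,-2), heading=270, 1 segment(s) drawn
Segments drawn: 1

Answer: 1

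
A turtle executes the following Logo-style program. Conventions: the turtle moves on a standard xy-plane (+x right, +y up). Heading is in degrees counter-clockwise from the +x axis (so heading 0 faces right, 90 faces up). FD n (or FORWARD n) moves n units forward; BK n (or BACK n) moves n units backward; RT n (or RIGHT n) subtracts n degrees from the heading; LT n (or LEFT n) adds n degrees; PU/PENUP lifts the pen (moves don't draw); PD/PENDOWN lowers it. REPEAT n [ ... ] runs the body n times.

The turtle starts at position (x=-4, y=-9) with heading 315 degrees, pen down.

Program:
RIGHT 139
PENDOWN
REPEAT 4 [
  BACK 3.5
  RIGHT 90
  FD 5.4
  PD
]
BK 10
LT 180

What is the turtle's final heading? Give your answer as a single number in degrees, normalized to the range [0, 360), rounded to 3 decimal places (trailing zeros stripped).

Executing turtle program step by step:
Start: pos=(-4,-9), heading=315, pen down
RT 139: heading 315 -> 176
PD: pen down
REPEAT 4 [
  -- iteration 1/4 --
  BK 3.5: (-4,-9) -> (-0.509,-9.244) [heading=176, draw]
  RT 90: heading 176 -> 86
  FD 5.4: (-0.509,-9.244) -> (-0.132,-3.857) [heading=86, draw]
  PD: pen down
  -- iteration 2/4 --
  BK 3.5: (-0.132,-3.857) -> (-0.376,-7.349) [heading=86, draw]
  RT 90: heading 86 -> 356
  FD 5.4: (-0.376,-7.349) -> (5.011,-7.725) [heading=356, draw]
  PD: pen down
  -- iteration 3/4 --
  BK 3.5: (5.011,-7.725) -> (1.519,-7.481) [heading=356, draw]
  RT 90: heading 356 -> 266
  FD 5.4: (1.519,-7.481) -> (1.143,-12.868) [heading=266, draw]
  PD: pen down
  -- iteration 4/4 --
  BK 3.5: (1.143,-12.868) -> (1.387,-9.377) [heading=266, draw]
  RT 90: heading 266 -> 176
  FD 5.4: (1.387,-9.377) -> (-4,-9) [heading=176, draw]
  PD: pen down
]
BK 10: (-4,-9) -> (5.976,-9.698) [heading=176, draw]
LT 180: heading 176 -> 356
Final: pos=(5.976,-9.698), heading=356, 9 segment(s) drawn

Answer: 356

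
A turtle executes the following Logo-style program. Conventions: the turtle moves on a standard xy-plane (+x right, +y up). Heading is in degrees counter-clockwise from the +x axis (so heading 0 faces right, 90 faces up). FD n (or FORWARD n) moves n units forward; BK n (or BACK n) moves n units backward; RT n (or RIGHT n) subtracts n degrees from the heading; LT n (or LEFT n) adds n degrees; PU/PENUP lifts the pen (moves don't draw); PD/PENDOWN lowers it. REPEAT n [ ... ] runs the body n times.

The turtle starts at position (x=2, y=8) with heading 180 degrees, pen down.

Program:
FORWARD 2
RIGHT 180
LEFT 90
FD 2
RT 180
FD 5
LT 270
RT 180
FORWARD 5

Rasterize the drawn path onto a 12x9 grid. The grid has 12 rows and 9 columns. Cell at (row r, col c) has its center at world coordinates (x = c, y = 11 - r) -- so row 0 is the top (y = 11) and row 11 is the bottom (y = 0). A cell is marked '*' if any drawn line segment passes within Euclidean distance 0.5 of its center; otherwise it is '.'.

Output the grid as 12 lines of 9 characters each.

Segment 0: (2,8) -> (0,8)
Segment 1: (0,8) -> (0,10)
Segment 2: (0,10) -> (0,5)
Segment 3: (0,5) -> (5,5)

Answer: .........
*........
*........
***......
*........
*........
******...
.........
.........
.........
.........
.........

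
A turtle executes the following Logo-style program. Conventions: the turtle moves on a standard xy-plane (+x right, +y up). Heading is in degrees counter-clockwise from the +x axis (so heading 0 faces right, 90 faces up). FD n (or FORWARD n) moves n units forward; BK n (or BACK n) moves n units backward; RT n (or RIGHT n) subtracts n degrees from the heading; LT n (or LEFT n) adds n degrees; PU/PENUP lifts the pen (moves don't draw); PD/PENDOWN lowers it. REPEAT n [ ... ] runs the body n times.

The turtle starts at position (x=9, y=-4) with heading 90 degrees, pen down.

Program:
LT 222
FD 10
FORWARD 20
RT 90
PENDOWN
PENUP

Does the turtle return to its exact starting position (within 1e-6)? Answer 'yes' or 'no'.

Answer: no

Derivation:
Executing turtle program step by step:
Start: pos=(9,-4), heading=90, pen down
LT 222: heading 90 -> 312
FD 10: (9,-4) -> (15.691,-11.431) [heading=312, draw]
FD 20: (15.691,-11.431) -> (29.074,-26.294) [heading=312, draw]
RT 90: heading 312 -> 222
PD: pen down
PU: pen up
Final: pos=(29.074,-26.294), heading=222, 2 segment(s) drawn

Start position: (9, -4)
Final position: (29.074, -26.294)
Distance = 30; >= 1e-6 -> NOT closed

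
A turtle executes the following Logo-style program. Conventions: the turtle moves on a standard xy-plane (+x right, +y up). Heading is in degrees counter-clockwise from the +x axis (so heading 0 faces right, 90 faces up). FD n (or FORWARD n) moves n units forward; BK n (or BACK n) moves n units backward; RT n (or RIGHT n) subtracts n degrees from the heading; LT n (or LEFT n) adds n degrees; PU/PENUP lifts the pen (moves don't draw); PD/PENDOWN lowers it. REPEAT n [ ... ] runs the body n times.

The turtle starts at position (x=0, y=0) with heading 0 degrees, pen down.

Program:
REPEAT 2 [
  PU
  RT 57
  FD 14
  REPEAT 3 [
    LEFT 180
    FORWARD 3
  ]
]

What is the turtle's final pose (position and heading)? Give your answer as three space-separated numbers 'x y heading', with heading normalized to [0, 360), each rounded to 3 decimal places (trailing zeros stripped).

Executing turtle program step by step:
Start: pos=(0,0), heading=0, pen down
REPEAT 2 [
  -- iteration 1/2 --
  PU: pen up
  RT 57: heading 0 -> 303
  FD 14: (0,0) -> (7.625,-11.741) [heading=303, move]
  REPEAT 3 [
    -- iteration 1/3 --
    LT 180: heading 303 -> 123
    FD 3: (7.625,-11.741) -> (5.991,-9.225) [heading=123, move]
    -- iteration 2/3 --
    LT 180: heading 123 -> 303
    FD 3: (5.991,-9.225) -> (7.625,-11.741) [heading=303, move]
    -- iteration 3/3 --
    LT 180: heading 303 -> 123
    FD 3: (7.625,-11.741) -> (5.991,-9.225) [heading=123, move]
  ]
  -- iteration 2/2 --
  PU: pen up
  RT 57: heading 123 -> 66
  FD 14: (5.991,-9.225) -> (11.685,3.564) [heading=66, move]
  REPEAT 3 [
    -- iteration 1/3 --
    LT 180: heading 66 -> 246
    FD 3: (11.685,3.564) -> (10.465,0.824) [heading=246, move]
    -- iteration 2/3 --
    LT 180: heading 246 -> 66
    FD 3: (10.465,0.824) -> (11.685,3.564) [heading=66, move]
    -- iteration 3/3 --
    LT 180: heading 66 -> 246
    FD 3: (11.685,3.564) -> (10.465,0.824) [heading=246, move]
  ]
]
Final: pos=(10.465,0.824), heading=246, 0 segment(s) drawn

Answer: 10.465 0.824 246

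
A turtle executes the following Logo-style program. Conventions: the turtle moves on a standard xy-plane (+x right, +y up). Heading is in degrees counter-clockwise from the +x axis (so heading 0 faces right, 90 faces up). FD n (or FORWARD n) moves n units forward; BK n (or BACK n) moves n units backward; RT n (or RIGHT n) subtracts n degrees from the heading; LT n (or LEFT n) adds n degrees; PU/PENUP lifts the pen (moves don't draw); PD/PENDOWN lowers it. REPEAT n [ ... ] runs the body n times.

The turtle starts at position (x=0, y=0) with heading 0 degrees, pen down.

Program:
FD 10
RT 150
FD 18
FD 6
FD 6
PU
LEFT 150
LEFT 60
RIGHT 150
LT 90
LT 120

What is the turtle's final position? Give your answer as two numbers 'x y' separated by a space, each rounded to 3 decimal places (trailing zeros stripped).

Answer: -15.981 -15

Derivation:
Executing turtle program step by step:
Start: pos=(0,0), heading=0, pen down
FD 10: (0,0) -> (10,0) [heading=0, draw]
RT 150: heading 0 -> 210
FD 18: (10,0) -> (-5.588,-9) [heading=210, draw]
FD 6: (-5.588,-9) -> (-10.785,-12) [heading=210, draw]
FD 6: (-10.785,-12) -> (-15.981,-15) [heading=210, draw]
PU: pen up
LT 150: heading 210 -> 0
LT 60: heading 0 -> 60
RT 150: heading 60 -> 270
LT 90: heading 270 -> 0
LT 120: heading 0 -> 120
Final: pos=(-15.981,-15), heading=120, 4 segment(s) drawn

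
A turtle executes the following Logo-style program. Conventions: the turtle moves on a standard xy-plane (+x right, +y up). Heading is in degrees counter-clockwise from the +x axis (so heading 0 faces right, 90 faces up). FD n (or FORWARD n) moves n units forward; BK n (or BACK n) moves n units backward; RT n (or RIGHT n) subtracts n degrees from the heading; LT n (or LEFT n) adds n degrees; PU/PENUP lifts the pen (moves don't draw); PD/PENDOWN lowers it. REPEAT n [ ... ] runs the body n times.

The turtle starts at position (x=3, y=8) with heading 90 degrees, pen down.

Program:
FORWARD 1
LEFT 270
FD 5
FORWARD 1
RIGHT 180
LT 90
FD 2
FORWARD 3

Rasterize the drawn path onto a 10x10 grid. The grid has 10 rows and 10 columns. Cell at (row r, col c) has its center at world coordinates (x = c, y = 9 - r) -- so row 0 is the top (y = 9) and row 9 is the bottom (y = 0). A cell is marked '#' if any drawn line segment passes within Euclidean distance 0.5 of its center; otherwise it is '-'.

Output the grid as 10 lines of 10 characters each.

Segment 0: (3,8) -> (3,9)
Segment 1: (3,9) -> (8,9)
Segment 2: (8,9) -> (9,9)
Segment 3: (9,9) -> (9,7)
Segment 4: (9,7) -> (9,4)

Answer: ---#######
---#-----#
---------#
---------#
---------#
---------#
----------
----------
----------
----------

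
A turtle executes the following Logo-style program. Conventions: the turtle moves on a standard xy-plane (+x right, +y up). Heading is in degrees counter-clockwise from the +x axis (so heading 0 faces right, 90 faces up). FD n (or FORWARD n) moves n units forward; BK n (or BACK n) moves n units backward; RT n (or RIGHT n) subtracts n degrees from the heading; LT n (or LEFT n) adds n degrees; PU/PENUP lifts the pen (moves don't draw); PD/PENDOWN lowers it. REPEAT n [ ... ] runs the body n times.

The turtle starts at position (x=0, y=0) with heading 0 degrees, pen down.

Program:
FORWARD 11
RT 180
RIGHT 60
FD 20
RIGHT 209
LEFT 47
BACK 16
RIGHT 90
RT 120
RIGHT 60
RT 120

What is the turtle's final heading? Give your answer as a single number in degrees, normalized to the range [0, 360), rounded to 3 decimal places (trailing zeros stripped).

Answer: 288

Derivation:
Executing turtle program step by step:
Start: pos=(0,0), heading=0, pen down
FD 11: (0,0) -> (11,0) [heading=0, draw]
RT 180: heading 0 -> 180
RT 60: heading 180 -> 120
FD 20: (11,0) -> (1,17.321) [heading=120, draw]
RT 209: heading 120 -> 271
LT 47: heading 271 -> 318
BK 16: (1,17.321) -> (-10.89,28.027) [heading=318, draw]
RT 90: heading 318 -> 228
RT 120: heading 228 -> 108
RT 60: heading 108 -> 48
RT 120: heading 48 -> 288
Final: pos=(-10.89,28.027), heading=288, 3 segment(s) drawn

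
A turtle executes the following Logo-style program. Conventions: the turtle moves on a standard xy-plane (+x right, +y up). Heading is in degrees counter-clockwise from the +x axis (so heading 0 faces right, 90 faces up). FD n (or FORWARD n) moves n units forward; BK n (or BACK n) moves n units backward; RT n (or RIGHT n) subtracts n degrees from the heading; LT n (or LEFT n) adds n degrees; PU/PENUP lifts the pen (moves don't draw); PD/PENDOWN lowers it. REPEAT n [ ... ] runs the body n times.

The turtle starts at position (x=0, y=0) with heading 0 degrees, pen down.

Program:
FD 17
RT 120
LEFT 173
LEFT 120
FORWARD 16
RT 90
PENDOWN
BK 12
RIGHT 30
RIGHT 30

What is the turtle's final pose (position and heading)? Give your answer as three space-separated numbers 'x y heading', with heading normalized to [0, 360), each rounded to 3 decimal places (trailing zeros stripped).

Executing turtle program step by step:
Start: pos=(0,0), heading=0, pen down
FD 17: (0,0) -> (17,0) [heading=0, draw]
RT 120: heading 0 -> 240
LT 173: heading 240 -> 53
LT 120: heading 53 -> 173
FD 16: (17,0) -> (1.119,1.95) [heading=173, draw]
RT 90: heading 173 -> 83
PD: pen down
BK 12: (1.119,1.95) -> (-0.343,-9.961) [heading=83, draw]
RT 30: heading 83 -> 53
RT 30: heading 53 -> 23
Final: pos=(-0.343,-9.961), heading=23, 3 segment(s) drawn

Answer: -0.343 -9.961 23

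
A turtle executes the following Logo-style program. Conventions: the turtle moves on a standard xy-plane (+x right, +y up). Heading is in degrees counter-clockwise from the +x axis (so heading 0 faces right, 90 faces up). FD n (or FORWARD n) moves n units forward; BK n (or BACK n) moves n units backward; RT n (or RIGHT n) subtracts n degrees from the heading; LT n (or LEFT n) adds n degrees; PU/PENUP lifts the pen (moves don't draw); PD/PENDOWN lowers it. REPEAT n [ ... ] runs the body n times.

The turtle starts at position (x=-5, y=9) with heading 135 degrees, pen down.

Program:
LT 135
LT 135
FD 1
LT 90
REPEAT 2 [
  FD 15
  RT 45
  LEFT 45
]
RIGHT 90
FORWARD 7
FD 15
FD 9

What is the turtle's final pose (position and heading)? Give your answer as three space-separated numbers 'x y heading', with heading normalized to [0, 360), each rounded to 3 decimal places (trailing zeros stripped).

Executing turtle program step by step:
Start: pos=(-5,9), heading=135, pen down
LT 135: heading 135 -> 270
LT 135: heading 270 -> 45
FD 1: (-5,9) -> (-4.293,9.707) [heading=45, draw]
LT 90: heading 45 -> 135
REPEAT 2 [
  -- iteration 1/2 --
  FD 15: (-4.293,9.707) -> (-14.899,20.314) [heading=135, draw]
  RT 45: heading 135 -> 90
  LT 45: heading 90 -> 135
  -- iteration 2/2 --
  FD 15: (-14.899,20.314) -> (-25.506,30.92) [heading=135, draw]
  RT 45: heading 135 -> 90
  LT 45: heading 90 -> 135
]
RT 90: heading 135 -> 45
FD 7: (-25.506,30.92) -> (-20.556,35.87) [heading=45, draw]
FD 15: (-20.556,35.87) -> (-9.95,46.477) [heading=45, draw]
FD 9: (-9.95,46.477) -> (-3.586,52.841) [heading=45, draw]
Final: pos=(-3.586,52.841), heading=45, 6 segment(s) drawn

Answer: -3.586 52.841 45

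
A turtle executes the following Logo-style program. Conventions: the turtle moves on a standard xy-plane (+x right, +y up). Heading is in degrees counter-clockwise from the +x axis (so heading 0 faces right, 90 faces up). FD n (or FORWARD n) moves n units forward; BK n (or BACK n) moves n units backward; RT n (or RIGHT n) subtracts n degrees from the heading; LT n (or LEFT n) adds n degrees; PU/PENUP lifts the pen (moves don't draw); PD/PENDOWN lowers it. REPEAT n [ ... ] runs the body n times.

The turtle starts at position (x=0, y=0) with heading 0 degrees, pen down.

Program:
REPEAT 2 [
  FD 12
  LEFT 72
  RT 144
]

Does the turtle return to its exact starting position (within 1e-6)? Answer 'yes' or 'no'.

Executing turtle program step by step:
Start: pos=(0,0), heading=0, pen down
REPEAT 2 [
  -- iteration 1/2 --
  FD 12: (0,0) -> (12,0) [heading=0, draw]
  LT 72: heading 0 -> 72
  RT 144: heading 72 -> 288
  -- iteration 2/2 --
  FD 12: (12,0) -> (15.708,-11.413) [heading=288, draw]
  LT 72: heading 288 -> 0
  RT 144: heading 0 -> 216
]
Final: pos=(15.708,-11.413), heading=216, 2 segment(s) drawn

Start position: (0, 0)
Final position: (15.708, -11.413)
Distance = 19.416; >= 1e-6 -> NOT closed

Answer: no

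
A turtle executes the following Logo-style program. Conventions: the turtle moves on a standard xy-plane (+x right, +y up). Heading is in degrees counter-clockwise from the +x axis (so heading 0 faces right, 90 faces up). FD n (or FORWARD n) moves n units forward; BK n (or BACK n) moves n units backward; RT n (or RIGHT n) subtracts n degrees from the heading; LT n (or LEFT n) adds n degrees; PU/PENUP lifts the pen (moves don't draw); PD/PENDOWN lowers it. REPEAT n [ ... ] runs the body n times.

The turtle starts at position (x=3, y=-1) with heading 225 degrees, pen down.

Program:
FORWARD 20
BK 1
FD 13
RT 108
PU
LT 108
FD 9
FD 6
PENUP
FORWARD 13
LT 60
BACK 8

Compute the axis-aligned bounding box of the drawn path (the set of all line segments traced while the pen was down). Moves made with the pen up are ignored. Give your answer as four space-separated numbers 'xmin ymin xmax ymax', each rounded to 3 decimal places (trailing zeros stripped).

Answer: -19.627 -23.627 3 -1

Derivation:
Executing turtle program step by step:
Start: pos=(3,-1), heading=225, pen down
FD 20: (3,-1) -> (-11.142,-15.142) [heading=225, draw]
BK 1: (-11.142,-15.142) -> (-10.435,-14.435) [heading=225, draw]
FD 13: (-10.435,-14.435) -> (-19.627,-23.627) [heading=225, draw]
RT 108: heading 225 -> 117
PU: pen up
LT 108: heading 117 -> 225
FD 9: (-19.627,-23.627) -> (-25.991,-29.991) [heading=225, move]
FD 6: (-25.991,-29.991) -> (-30.234,-34.234) [heading=225, move]
PU: pen up
FD 13: (-30.234,-34.234) -> (-39.426,-43.426) [heading=225, move]
LT 60: heading 225 -> 285
BK 8: (-39.426,-43.426) -> (-41.497,-35.699) [heading=285, move]
Final: pos=(-41.497,-35.699), heading=285, 3 segment(s) drawn

Segment endpoints: x in {-19.627, -11.142, -10.435, 3}, y in {-23.627, -15.142, -14.435, -1}
xmin=-19.627, ymin=-23.627, xmax=3, ymax=-1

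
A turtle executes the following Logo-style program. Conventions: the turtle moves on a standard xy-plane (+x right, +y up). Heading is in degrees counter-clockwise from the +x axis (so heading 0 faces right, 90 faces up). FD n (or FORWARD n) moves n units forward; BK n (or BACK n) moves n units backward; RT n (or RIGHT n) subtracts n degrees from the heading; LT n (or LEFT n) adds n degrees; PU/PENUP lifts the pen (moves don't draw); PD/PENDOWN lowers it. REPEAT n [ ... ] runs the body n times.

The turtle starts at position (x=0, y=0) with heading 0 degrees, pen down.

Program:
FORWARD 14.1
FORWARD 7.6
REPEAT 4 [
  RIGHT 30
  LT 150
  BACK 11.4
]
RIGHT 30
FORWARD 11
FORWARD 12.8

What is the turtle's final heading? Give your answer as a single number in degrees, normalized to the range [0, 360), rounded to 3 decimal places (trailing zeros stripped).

Executing turtle program step by step:
Start: pos=(0,0), heading=0, pen down
FD 14.1: (0,0) -> (14.1,0) [heading=0, draw]
FD 7.6: (14.1,0) -> (21.7,0) [heading=0, draw]
REPEAT 4 [
  -- iteration 1/4 --
  RT 30: heading 0 -> 330
  LT 150: heading 330 -> 120
  BK 11.4: (21.7,0) -> (27.4,-9.873) [heading=120, draw]
  -- iteration 2/4 --
  RT 30: heading 120 -> 90
  LT 150: heading 90 -> 240
  BK 11.4: (27.4,-9.873) -> (33.1,0) [heading=240, draw]
  -- iteration 3/4 --
  RT 30: heading 240 -> 210
  LT 150: heading 210 -> 0
  BK 11.4: (33.1,0) -> (21.7,0) [heading=0, draw]
  -- iteration 4/4 --
  RT 30: heading 0 -> 330
  LT 150: heading 330 -> 120
  BK 11.4: (21.7,0) -> (27.4,-9.873) [heading=120, draw]
]
RT 30: heading 120 -> 90
FD 11: (27.4,-9.873) -> (27.4,1.127) [heading=90, draw]
FD 12.8: (27.4,1.127) -> (27.4,13.927) [heading=90, draw]
Final: pos=(27.4,13.927), heading=90, 8 segment(s) drawn

Answer: 90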